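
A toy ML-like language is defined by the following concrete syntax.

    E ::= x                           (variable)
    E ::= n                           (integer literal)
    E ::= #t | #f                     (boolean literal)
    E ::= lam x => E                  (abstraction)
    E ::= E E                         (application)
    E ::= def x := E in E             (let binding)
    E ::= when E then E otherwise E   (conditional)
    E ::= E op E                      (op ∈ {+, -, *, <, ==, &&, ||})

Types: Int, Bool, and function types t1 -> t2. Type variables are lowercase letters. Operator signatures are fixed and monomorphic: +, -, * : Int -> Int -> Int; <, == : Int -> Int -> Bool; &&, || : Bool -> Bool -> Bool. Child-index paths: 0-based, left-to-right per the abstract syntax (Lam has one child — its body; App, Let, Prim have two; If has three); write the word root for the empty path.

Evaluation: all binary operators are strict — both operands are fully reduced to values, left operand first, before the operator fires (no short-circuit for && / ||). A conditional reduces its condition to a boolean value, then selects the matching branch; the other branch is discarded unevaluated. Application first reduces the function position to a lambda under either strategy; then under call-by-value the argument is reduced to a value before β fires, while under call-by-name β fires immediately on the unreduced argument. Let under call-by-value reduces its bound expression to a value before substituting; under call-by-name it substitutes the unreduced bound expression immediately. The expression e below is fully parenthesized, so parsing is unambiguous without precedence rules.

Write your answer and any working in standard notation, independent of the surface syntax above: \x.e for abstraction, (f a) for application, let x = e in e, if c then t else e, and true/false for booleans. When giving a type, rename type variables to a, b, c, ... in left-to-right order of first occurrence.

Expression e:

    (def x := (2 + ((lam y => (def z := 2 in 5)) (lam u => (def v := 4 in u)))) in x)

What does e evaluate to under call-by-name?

Derivation:
step 0: (let x = (2 + ((\y.(let z = 2 in 5)) (\u.(let v = 4 in u)))) in x)
step 1: [let@root] (2 + ((\y.(let z = 2 in 5)) (\u.(let v = 4 in u))))
step 2: [beta@1] (2 + (let z = 2 in 5))
step 3: [let@1] (2 + 5)
step 4: [delta@root] 7

Answer: 7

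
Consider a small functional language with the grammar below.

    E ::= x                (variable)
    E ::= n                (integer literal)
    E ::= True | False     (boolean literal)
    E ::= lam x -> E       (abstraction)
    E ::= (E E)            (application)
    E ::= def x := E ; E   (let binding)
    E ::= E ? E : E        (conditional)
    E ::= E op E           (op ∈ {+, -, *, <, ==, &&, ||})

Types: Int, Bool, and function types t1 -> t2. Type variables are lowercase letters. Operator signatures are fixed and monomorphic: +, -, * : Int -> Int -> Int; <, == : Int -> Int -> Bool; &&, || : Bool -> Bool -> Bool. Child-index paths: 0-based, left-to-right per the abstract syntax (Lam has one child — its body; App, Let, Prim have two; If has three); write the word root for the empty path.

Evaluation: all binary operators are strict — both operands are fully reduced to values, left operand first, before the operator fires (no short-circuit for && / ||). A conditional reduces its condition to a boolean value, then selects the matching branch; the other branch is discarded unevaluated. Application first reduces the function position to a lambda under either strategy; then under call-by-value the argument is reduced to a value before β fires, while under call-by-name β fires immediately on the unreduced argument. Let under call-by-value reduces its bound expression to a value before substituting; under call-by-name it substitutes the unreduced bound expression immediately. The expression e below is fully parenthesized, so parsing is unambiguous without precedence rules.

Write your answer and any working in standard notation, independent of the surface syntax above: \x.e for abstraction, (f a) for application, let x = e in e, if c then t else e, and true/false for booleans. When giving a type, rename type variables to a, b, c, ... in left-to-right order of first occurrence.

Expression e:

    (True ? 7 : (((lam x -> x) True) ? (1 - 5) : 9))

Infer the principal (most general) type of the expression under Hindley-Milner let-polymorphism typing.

Answer: Int

Trace:
  unify Bool ~ Bool
x : a
\x._ : a -> a
  unify a -> a ~ Bool -> b
  unify a ~ Bool
  unify Bool ~ b
_ _ : Bool
  unify Bool ~ Bool
  unify Int ~ Int
  unify Int ~ Int
  unify Int ~ Int
  unify Int ~ Int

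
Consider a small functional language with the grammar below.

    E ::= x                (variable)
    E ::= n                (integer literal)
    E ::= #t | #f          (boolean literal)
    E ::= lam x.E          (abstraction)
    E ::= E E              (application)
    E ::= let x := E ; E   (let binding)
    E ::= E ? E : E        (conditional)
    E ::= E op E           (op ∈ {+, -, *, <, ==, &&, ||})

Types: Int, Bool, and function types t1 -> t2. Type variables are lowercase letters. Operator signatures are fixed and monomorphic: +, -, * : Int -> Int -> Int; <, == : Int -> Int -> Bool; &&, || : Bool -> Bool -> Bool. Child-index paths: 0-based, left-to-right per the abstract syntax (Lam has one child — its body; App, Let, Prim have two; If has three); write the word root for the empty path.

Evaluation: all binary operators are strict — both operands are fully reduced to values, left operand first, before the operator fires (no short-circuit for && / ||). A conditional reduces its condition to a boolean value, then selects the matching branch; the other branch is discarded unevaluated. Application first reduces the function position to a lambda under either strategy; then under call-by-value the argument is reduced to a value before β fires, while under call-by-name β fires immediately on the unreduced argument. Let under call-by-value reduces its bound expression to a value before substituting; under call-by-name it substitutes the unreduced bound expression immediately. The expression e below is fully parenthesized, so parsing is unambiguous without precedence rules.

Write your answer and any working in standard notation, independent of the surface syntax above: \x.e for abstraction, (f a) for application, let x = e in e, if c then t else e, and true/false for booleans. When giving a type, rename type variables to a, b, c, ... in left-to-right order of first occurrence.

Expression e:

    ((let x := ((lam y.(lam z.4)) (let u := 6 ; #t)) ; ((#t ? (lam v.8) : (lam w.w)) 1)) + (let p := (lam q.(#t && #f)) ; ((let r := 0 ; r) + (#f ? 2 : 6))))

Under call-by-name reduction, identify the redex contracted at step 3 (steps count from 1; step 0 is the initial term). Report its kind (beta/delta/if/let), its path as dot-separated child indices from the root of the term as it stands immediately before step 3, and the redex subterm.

Answer: beta at 0 : ((\v.8) 1)

Derivation:
step 0: ((let x = ((\y.(\z.4)) (let u = 6 in true)) in ((if true then (\v.8) else (\w.w)) 1)) + (let p = (\q.(true && false)) in ((let r = 0 in r) + (if false then 2 else 6))))
step 1: [let@0] (((if true then (\v.8) else (\w.w)) 1) + (let p = (\q.(true && false)) in ((let r = 0 in r) + (if false then 2 else 6))))
step 2: [if@0.0] (((\v.8) 1) + (let p = (\q.(true && false)) in ((let r = 0 in r) + (if false then 2 else 6))))
step 3: [beta@0] (8 + (let p = (\q.(true && false)) in ((let r = 0 in r) + (if false then 2 else 6))))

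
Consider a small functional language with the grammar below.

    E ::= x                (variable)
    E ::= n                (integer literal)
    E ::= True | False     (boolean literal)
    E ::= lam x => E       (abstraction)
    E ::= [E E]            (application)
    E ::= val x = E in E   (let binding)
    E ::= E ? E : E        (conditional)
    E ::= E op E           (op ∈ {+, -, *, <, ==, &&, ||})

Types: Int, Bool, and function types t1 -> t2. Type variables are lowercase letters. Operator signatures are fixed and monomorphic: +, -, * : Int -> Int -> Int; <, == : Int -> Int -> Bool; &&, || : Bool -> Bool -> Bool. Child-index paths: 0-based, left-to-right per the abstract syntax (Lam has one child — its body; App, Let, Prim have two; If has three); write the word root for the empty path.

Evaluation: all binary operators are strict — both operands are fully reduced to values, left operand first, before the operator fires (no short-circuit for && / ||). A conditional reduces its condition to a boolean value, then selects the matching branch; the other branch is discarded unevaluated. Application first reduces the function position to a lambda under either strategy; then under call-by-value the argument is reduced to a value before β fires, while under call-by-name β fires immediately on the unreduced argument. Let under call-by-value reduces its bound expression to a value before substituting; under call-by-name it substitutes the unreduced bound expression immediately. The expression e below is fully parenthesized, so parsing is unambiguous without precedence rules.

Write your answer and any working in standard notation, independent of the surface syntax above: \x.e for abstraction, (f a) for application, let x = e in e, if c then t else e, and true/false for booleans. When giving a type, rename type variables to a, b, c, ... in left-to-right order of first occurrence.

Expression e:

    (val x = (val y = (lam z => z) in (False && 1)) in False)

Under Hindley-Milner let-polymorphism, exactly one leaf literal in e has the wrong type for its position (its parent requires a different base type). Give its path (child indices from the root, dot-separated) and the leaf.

Answer: 0.1.1 : 1

Trace:
z : a
\z._ : a -> a
let y : forall. a -> a
  unify Bool ~ Bool
  unify Int ~ Bool
  FAIL: mismatch Int ~ Bool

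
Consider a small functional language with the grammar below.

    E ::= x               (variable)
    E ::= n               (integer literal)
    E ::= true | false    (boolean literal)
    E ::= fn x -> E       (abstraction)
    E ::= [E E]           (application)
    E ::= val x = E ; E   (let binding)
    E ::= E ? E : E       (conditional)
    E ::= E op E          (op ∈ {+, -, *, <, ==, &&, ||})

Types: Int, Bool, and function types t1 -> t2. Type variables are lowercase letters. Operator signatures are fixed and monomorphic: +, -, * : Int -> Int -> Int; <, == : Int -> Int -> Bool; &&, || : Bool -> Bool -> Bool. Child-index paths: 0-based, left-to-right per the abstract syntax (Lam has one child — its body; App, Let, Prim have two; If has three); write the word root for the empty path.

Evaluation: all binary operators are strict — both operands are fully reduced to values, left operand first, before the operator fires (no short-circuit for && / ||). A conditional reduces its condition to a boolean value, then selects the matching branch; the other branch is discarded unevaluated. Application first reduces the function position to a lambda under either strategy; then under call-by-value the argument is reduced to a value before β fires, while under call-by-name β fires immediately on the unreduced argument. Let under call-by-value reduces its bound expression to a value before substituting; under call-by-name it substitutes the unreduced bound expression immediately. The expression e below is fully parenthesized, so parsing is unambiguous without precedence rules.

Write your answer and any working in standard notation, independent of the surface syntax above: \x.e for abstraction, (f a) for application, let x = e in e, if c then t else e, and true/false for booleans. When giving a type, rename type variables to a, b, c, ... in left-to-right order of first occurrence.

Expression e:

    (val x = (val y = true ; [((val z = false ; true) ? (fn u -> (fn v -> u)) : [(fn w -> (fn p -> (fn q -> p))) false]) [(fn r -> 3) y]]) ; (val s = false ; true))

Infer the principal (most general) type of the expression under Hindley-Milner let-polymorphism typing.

Derivation:
let y : Bool
let z : Bool
  unify Bool ~ Bool
u : a
\v._ : b -> a
\u._ : a -> b -> a
p : d
\q._ : e -> d
\p._ : d -> e -> d
\w._ : c -> d -> e -> d
  unify c -> d -> e -> d ~ Bool -> f
  unify c ~ Bool
  unify d -> e -> d ~ f
_ _ : d -> e -> d
  unify a -> b -> a ~ d -> e -> d
  unify a ~ d
  unify b -> d ~ e -> d
  unify b ~ e
  unify d ~ d
\r._ : g -> Int
y : Bool
  unify g -> Int ~ Bool -> h
  unify g ~ Bool
  unify Int ~ h
_ _ : Int
  unify d -> e -> d ~ Int -> i
  unify d ~ Int
  unify e -> Int ~ i
_ _ : e -> Int
let x : forall. e -> Int
let s : Bool

Answer: Bool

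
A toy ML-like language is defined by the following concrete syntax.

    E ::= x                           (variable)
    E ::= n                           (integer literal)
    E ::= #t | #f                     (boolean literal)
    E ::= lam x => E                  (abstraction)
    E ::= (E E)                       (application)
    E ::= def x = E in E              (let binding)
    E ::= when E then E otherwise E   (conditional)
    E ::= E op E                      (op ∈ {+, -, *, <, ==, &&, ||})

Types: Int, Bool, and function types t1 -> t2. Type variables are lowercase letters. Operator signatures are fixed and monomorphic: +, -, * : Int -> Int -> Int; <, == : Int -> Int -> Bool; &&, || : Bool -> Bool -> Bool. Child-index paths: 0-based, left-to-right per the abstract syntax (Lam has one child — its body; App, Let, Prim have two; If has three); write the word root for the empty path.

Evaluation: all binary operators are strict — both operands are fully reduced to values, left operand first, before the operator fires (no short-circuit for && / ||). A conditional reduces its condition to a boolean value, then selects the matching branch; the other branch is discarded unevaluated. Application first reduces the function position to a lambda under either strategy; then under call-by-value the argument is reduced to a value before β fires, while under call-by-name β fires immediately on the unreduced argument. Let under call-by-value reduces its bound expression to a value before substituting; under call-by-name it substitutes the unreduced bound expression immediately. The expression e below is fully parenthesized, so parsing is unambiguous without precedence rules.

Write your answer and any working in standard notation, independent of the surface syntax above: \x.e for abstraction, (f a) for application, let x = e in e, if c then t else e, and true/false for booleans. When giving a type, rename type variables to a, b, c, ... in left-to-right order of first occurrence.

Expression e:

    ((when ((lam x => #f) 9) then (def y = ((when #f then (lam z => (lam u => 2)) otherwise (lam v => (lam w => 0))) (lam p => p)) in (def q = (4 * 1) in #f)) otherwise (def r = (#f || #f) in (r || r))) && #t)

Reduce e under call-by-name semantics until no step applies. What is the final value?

Derivation:
step 0: ((if ((\x.false) 9) then (let y = ((if false then (\z.(\u.2)) else (\v.(\w.0))) (\p.p)) in (let q = (4 * 1) in false)) else (let r = (false || false) in (r || r))) && true)
step 1: [beta@0.0] ((if false then (let y = ((if false then (\z.(\u.2)) else (\v.(\w.0))) (\p.p)) in (let q = (4 * 1) in false)) else (let r = (false || false) in (r || r))) && true)
step 2: [if@0] ((let r = (false || false) in (r || r)) && true)
step 3: [let@0] (((false || false) || (false || false)) && true)
step 4: [delta@0.0] ((false || (false || false)) && true)
step 5: [delta@0.1] ((false || false) && true)
step 6: [delta@0] (false && true)
step 7: [delta@root] false

Answer: false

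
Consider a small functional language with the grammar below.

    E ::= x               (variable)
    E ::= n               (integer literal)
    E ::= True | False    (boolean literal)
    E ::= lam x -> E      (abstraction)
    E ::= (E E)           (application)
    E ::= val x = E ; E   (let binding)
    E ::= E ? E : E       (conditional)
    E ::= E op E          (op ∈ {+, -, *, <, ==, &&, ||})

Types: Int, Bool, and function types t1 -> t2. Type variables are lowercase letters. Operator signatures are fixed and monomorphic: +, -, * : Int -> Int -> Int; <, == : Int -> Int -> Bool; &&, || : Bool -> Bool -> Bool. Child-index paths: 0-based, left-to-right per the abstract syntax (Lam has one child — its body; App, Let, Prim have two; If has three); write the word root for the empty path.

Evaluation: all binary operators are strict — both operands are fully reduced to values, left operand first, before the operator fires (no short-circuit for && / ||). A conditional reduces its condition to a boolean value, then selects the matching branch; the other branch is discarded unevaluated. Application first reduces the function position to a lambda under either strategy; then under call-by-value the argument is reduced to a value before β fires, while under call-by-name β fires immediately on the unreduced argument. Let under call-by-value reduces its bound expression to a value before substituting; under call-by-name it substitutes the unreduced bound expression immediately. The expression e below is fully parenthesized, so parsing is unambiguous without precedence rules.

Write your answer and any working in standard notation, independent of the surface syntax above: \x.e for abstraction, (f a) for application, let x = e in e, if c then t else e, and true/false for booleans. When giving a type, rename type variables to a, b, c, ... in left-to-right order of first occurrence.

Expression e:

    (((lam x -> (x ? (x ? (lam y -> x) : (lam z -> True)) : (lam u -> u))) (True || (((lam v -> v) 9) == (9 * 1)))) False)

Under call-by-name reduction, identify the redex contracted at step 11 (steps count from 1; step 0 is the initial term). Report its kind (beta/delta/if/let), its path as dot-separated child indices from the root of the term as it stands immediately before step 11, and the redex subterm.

Derivation:
step 0: (((\x.(if x then (if x then (\y.x) else (\z.true)) else (\u.u))) (true || (((\v.v) 9) == (9 * 1)))) false)
step 1: [beta@0] ((if (true || (((\v.v) 9) == (9 * 1))) then (if (true || (((\v.v) 9) == (9 * 1))) then (\y.(true || (((\v.v) 9) == (9 * 1)))) else (\z.true)) else (\u.u)) false)
step 2: [beta@0.0.1.0] ((if (true || (9 == (9 * 1))) then (if (true || (((\v.v) 9) == (9 * 1))) then (\y.(true || (((\v.v) 9) == (9 * 1)))) else (\z.true)) else (\u.u)) false)
step 3: [delta@0.0.1.1] ((if (true || (9 == 9)) then (if (true || (((\v.v) 9) == (9 * 1))) then (\y.(true || (((\v.v) 9) == (9 * 1)))) else (\z.true)) else (\u.u)) false)
step 4: [delta@0.0.1] ((if (true || true) then (if (true || (((\v.v) 9) == (9 * 1))) then (\y.(true || (((\v.v) 9) == (9 * 1)))) else (\z.true)) else (\u.u)) false)
step 5: [delta@0.0] ((if true then (if (true || (((\v.v) 9) == (9 * 1))) then (\y.(true || (((\v.v) 9) == (9 * 1)))) else (\z.true)) else (\u.u)) false)
step 6: [if@0] ((if (true || (((\v.v) 9) == (9 * 1))) then (\y.(true || (((\v.v) 9) == (9 * 1)))) else (\z.true)) false)
step 7: [beta@0.0.1.0] ((if (true || (9 == (9 * 1))) then (\y.(true || (((\v.v) 9) == (9 * 1)))) else (\z.true)) false)
step 8: [delta@0.0.1.1] ((if (true || (9 == 9)) then (\y.(true || (((\v.v) 9) == (9 * 1)))) else (\z.true)) false)
step 9: [delta@0.0.1] ((if (true || true) then (\y.(true || (((\v.v) 9) == (9 * 1)))) else (\z.true)) false)
step 10: [delta@0.0] ((if true then (\y.(true || (((\v.v) 9) == (9 * 1)))) else (\z.true)) false)
step 11: [if@0] ((\y.(true || (((\v.v) 9) == (9 * 1)))) false)

Answer: if at 0 : (if true then (\y.(true || (((\v.v) 9) == (9 * 1)))) else (\z.true))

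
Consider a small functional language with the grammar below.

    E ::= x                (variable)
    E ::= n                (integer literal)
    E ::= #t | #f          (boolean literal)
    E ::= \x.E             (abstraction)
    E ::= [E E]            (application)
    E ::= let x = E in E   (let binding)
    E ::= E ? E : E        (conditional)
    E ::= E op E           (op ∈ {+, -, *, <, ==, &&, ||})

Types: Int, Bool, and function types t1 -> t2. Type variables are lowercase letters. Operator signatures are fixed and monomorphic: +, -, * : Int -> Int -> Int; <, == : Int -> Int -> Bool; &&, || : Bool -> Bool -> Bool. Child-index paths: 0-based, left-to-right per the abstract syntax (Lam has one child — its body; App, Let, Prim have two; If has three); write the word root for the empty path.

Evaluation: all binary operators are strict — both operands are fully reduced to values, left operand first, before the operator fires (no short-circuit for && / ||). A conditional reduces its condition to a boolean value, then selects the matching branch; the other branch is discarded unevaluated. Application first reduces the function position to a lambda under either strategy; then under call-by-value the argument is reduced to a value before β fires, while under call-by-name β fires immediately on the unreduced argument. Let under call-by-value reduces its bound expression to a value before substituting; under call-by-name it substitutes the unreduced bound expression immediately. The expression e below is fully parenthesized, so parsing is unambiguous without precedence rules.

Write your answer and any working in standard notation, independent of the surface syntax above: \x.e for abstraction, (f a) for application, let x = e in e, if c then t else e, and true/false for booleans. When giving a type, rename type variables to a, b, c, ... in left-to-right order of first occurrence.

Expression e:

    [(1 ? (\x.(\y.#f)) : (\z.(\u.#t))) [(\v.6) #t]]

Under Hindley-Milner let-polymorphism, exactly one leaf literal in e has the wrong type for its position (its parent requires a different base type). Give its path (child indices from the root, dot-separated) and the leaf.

Answer: 0.0 : 1

Working:
  unify Int ~ Bool
  FAIL: mismatch Int ~ Bool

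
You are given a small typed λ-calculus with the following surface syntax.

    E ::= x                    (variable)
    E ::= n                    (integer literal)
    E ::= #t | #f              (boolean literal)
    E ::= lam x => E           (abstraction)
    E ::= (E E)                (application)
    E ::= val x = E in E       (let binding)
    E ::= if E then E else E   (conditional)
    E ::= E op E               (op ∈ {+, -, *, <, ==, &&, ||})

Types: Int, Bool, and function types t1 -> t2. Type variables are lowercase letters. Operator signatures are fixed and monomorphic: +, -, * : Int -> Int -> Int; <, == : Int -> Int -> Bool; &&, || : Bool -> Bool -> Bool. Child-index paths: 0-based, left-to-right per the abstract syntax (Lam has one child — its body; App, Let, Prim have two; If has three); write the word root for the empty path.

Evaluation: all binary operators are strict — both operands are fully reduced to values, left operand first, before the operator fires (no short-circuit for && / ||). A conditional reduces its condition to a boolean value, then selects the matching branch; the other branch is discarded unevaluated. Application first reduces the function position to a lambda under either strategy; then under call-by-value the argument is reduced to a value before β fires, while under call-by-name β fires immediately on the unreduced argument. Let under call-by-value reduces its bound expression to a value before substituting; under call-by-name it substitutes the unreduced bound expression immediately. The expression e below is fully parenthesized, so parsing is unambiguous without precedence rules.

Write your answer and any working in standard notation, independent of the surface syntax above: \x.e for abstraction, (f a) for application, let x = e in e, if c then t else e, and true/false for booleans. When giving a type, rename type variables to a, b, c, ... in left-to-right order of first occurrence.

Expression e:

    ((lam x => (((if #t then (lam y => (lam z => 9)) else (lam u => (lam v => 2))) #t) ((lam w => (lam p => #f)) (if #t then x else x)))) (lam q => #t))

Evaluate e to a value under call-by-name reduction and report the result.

Answer: 9

Derivation:
step 0: ((\x.(((if true then (\y.(\z.9)) else (\u.(\v.2))) true) ((\w.(\p.false)) (if true then x else x)))) (\q.true))
step 1: [beta@root] (((if true then (\y.(\z.9)) else (\u.(\v.2))) true) ((\w.(\p.false)) (if true then (\q.true) else (\q.true))))
step 2: [if@0.0] (((\y.(\z.9)) true) ((\w.(\p.false)) (if true then (\q.true) else (\q.true))))
step 3: [beta@0] ((\z.9) ((\w.(\p.false)) (if true then (\q.true) else (\q.true))))
step 4: [beta@root] 9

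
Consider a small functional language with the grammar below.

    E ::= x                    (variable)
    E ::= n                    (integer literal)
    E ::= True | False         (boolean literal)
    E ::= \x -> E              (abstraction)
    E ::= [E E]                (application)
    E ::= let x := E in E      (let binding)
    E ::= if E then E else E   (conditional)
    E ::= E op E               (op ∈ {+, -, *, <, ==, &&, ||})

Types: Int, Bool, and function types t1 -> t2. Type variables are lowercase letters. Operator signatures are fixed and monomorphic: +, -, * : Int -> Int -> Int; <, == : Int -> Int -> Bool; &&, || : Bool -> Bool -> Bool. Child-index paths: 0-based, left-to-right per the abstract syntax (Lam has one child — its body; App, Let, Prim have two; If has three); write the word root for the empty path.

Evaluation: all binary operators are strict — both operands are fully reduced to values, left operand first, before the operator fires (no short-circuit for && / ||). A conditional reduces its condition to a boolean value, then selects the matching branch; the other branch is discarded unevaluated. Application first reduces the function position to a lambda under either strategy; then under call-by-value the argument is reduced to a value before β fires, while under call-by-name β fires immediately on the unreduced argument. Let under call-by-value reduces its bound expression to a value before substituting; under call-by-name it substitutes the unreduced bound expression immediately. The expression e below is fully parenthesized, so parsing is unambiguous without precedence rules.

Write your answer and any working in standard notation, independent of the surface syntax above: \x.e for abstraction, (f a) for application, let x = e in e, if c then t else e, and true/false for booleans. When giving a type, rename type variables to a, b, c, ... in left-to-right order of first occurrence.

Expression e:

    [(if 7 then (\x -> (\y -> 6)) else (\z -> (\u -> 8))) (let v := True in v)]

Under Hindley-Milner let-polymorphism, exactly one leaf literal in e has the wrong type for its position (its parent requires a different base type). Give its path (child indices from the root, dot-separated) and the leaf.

Answer: 0.0 : 7

Derivation:
  unify Int ~ Bool
  FAIL: mismatch Int ~ Bool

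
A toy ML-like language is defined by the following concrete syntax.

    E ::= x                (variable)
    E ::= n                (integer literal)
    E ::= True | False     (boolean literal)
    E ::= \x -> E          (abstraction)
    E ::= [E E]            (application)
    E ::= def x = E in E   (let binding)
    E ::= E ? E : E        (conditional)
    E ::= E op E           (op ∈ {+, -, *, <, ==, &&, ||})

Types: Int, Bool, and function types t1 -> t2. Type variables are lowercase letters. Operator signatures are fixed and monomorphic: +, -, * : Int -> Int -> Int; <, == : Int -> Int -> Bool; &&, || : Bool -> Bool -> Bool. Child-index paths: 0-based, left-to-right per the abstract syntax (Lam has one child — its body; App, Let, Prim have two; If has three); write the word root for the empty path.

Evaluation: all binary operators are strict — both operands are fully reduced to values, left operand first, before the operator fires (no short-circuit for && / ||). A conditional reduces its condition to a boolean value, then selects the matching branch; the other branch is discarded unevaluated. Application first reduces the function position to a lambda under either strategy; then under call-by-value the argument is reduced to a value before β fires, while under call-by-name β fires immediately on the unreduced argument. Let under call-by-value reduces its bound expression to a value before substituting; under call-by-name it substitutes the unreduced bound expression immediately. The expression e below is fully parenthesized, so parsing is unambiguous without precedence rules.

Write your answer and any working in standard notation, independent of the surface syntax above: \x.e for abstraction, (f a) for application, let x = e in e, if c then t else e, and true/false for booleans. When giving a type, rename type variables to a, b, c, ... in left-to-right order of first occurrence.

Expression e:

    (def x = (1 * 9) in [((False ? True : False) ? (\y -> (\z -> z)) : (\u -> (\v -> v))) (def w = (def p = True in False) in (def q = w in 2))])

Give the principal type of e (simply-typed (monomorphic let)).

Answer: a -> a

Working:
  unify Int ~ Int
  unify Int ~ Int
let x : Int
  unify Bool ~ Bool
  unify Bool ~ Bool
  unify Bool ~ Bool
z : b
\z._ : b -> b
\y._ : a -> b -> b
v : d
\v._ : d -> d
\u._ : c -> d -> d
  unify a -> b -> b ~ c -> d -> d
  unify a ~ c
  unify b -> b ~ d -> d
  unify b ~ d
  unify d ~ d
let p : Bool
let w : Bool
w : Bool
let q : Bool
  unify c -> d -> d ~ Int -> e
  unify c ~ Int
  unify d -> d ~ e
_ _ : d -> d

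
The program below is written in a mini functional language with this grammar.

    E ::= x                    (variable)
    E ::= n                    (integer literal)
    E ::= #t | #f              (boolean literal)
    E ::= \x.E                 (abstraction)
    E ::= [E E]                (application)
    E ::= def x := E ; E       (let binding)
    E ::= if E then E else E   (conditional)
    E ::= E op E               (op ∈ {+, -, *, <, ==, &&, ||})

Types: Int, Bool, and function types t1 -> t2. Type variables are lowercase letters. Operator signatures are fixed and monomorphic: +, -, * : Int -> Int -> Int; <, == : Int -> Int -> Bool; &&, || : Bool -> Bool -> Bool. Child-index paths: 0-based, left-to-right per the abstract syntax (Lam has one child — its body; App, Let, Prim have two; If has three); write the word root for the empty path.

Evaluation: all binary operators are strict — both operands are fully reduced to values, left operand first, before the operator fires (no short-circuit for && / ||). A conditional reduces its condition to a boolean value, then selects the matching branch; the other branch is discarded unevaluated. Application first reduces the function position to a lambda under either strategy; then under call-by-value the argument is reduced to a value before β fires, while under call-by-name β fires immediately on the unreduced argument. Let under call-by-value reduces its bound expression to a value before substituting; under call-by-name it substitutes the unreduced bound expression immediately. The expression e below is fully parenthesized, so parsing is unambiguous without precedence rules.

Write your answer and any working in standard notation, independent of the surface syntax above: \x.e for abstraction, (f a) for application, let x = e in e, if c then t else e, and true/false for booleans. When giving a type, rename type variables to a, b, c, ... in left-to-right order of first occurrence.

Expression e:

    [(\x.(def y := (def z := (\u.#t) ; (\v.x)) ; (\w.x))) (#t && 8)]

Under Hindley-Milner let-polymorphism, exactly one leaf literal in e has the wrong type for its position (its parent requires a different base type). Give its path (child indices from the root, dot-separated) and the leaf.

Working:
\u._ : b -> Bool
let z : forall. b -> Bool
x : a
\v._ : c -> a
let y : forall. c -> a
x : a
\w._ : d -> a
\x._ : a -> d -> a
  unify Bool ~ Bool
  unify Int ~ Bool
  FAIL: mismatch Int ~ Bool

Answer: 1.1 : 8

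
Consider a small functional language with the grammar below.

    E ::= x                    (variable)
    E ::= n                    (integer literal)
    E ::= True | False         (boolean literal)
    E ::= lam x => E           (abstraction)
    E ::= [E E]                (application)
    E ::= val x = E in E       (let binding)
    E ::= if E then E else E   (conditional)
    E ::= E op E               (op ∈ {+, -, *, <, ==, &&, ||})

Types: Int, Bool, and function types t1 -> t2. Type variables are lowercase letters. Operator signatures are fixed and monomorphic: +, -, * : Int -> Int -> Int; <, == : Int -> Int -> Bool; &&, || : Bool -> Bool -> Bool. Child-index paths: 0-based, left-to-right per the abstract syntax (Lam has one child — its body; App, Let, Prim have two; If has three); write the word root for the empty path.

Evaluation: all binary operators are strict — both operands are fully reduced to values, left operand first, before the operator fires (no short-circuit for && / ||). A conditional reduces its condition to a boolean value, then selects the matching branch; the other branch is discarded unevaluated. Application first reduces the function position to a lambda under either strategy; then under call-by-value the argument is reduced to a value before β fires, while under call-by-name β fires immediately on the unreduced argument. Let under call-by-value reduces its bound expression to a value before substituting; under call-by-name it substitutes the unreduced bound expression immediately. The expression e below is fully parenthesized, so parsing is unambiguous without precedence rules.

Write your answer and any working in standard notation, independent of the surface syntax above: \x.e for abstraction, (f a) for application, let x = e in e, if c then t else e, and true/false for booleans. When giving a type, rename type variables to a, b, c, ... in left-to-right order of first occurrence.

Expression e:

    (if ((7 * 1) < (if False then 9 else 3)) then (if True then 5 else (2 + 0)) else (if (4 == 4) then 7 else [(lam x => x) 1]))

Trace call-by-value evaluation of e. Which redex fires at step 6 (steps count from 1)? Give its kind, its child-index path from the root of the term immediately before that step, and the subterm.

Answer: if at root : (if true then 7 else ((\x.x) 1))

Derivation:
step 0: (if ((7 * 1) < (if false then 9 else 3)) then (if true then 5 else (2 + 0)) else (if (4 == 4) then 7 else ((\x.x) 1)))
step 1: [delta@0.0] (if (7 < (if false then 9 else 3)) then (if true then 5 else (2 + 0)) else (if (4 == 4) then 7 else ((\x.x) 1)))
step 2: [if@0.1] (if (7 < 3) then (if true then 5 else (2 + 0)) else (if (4 == 4) then 7 else ((\x.x) 1)))
step 3: [delta@0] (if false then (if true then 5 else (2 + 0)) else (if (4 == 4) then 7 else ((\x.x) 1)))
step 4: [if@root] (if (4 == 4) then 7 else ((\x.x) 1))
step 5: [delta@0] (if true then 7 else ((\x.x) 1))
step 6: [if@root] 7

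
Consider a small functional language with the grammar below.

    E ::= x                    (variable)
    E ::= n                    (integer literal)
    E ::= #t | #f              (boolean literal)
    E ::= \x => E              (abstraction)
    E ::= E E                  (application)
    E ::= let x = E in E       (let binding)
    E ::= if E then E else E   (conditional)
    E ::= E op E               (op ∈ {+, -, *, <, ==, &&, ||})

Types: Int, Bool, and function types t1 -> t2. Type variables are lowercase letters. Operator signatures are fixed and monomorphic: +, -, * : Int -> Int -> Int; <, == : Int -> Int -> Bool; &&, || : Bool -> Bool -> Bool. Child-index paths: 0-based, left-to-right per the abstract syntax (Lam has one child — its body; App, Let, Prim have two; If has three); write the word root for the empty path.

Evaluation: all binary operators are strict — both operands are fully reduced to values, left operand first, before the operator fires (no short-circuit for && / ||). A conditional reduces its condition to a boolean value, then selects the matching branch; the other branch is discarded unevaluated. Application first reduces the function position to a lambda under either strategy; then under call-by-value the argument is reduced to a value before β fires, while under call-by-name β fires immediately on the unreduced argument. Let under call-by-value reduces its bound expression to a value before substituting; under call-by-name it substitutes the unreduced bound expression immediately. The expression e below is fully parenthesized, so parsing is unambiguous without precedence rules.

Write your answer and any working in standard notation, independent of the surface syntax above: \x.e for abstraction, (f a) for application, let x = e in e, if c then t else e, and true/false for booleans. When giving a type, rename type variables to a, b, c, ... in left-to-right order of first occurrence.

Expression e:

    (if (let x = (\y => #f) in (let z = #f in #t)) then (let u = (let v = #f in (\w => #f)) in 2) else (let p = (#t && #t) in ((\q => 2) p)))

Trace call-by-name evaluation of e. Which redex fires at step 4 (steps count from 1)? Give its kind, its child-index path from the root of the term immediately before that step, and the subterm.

Answer: let at root : (let u = (let v = false in (\w.false)) in 2)

Working:
step 0: (if (let x = (\y.false) in (let z = false in true)) then (let u = (let v = false in (\w.false)) in 2) else (let p = (true && true) in ((\q.2) p)))
step 1: [let@0] (if (let z = false in true) then (let u = (let v = false in (\w.false)) in 2) else (let p = (true && true) in ((\q.2) p)))
step 2: [let@0] (if true then (let u = (let v = false in (\w.false)) in 2) else (let p = (true && true) in ((\q.2) p)))
step 3: [if@root] (let u = (let v = false in (\w.false)) in 2)
step 4: [let@root] 2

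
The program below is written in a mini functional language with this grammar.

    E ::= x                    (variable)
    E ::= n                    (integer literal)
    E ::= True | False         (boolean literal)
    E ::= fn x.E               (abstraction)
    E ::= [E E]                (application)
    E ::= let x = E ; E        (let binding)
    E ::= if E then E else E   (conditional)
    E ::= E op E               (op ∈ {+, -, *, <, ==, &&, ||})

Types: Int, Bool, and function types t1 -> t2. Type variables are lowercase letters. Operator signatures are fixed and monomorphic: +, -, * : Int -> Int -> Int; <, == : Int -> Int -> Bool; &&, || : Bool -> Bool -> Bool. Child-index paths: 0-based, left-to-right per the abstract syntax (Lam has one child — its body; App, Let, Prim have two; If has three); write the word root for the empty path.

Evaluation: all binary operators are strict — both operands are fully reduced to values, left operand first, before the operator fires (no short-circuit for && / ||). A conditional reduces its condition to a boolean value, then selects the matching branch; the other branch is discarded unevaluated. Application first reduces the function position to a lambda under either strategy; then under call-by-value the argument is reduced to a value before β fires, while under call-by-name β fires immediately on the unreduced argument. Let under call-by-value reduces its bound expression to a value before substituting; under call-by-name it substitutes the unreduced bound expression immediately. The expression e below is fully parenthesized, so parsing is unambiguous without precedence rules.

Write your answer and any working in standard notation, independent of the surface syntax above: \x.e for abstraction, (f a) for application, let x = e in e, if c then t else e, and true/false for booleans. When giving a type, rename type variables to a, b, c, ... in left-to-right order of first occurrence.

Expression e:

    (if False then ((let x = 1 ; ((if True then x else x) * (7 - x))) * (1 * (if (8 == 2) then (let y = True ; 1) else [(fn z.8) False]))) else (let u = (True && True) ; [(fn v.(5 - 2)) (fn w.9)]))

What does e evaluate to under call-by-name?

Answer: 3

Working:
step 0: (if false then ((let x = 1 in ((if true then x else x) * (7 - x))) * (1 * (if (8 == 2) then (let y = true in 1) else ((\z.8) false)))) else (let u = (true && true) in ((\v.(5 - 2)) (\w.9))))
step 1: [if@root] (let u = (true && true) in ((\v.(5 - 2)) (\w.9)))
step 2: [let@root] ((\v.(5 - 2)) (\w.9))
step 3: [beta@root] (5 - 2)
step 4: [delta@root] 3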